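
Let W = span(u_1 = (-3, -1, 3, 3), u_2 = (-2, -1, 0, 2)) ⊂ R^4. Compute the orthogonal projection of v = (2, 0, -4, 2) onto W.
proj_W(v) = (12/83, -48/83, -324/83, -12/83)

Set up U = [u_1 | ... | u_2] ∈ R^(4×2). The projector onto W = col(U) is P = U (U^T U)^(-1) U^T.
Compute U^T U =
  [28, 13]
  [13, 9],
and U^T v = (-12, 0).
Solve U^T U · c = U^T v for the coefficients: c = (-108/83, 156/83). The projection is proj_W(v) = U c.
Check: (v - proj_W(v)) · u_1 = 0  (should be 0).
Check: (v - proj_W(v)) · u_2 = 0  (should be 0).
Result: proj_W(v) = (12/83, -48/83, -324/83, -12/83).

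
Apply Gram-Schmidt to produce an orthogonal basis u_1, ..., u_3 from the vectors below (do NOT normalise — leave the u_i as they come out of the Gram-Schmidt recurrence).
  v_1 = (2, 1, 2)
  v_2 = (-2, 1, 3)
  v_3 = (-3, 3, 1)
Orthogonal basis:
  u_1 = (2, 1, 2)
  u_2 = (-8/3, 2/3, 7/3)
  u_3 = (-29/117, 290/117, -116/117)

Apply the Gram-Schmidt recurrence
  u_1 = v_1
  u_i = v_i − Σ_{j<i} ((v_i · u_j) / (u_j · u_j)) · u_j.

Step by step this gives:
  u_1 = (2, 1, 2)
  u_2 = (-8/3, 2/3, 7/3)
  u_3 = (-29/117, 290/117, -116/117)

Orthogonality check:
  u_2 · u_1 = 0 (should be 0)
  u_3 · u_1 = 0 (should be 0)
  u_3 · u_2 = 0 (should be 0)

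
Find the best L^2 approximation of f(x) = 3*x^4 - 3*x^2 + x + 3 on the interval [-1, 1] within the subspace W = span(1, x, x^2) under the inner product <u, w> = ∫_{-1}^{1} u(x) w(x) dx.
g(x) = -3*x^2/7 + x + 96/35

The best approximation g ∈ W is the orthogonal projection of f onto W. Writing g = a_0 + a_1 x + a_2 x^2, the coefficients solve the normal equations G · a = b where
  G_{ij} = <φ_i, φ_j> and b_i = <f, φ_i>, with φ_0 = 1, φ_1 = x, φ_2 = x^2.
G =
  [2, 0, 2/3]
  [0, 2/3, 0]
  [2/3, 0, 2/5],
b = (26/5, 2/3, 58/35).
Solving gives a_0 = 96/35, a_1 = 1, a_2 = -3/7, so
  g(x) = -3*x^2/7 + x + 96/35.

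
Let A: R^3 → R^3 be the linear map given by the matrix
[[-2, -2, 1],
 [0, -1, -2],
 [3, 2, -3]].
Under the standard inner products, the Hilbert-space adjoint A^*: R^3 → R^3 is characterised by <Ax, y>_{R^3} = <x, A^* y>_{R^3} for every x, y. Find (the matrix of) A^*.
A^* = A^T =
[[-2, 0, 3],
 [-2, -1, 2],
 [1, -2, -3]]

For real matrices with standard dot products, the defining identity <Ax, y> = <x, A^* y> gives (Ax)^T y = x^T (A^*) y, i.e. x^T A^T y = x^T (A^*) y. Since this holds for all x, y, we must have A^* = A^T. Therefore
A^* =
[[-2, 0, 3],
 [-2, -1, 2],
 [1, -2, -3]].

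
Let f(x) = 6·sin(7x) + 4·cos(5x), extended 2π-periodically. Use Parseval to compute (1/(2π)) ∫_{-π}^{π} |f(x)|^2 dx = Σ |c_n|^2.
Σ |c_n|^2 = 26

Expand |f|^2 and use orthogonality of {sin(nx), cos(mx)} on [-π, π]:
  ∫_{-π}^{π} sin(nx)^2 dx = π, ∫ cos(mx)^2 dx = π, and cross terms integrate to 0.
So ∫_{-π}^{π} f(x)^2 dx = 6^2 · π + 4^2 · π = (36 + 16)π.
Divide by 2π: (36 + 16)/2 = 26.
By Parseval, this equals Σ |c_n|^2.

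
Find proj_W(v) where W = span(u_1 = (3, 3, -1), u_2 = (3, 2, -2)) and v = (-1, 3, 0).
proj_W(v) = (9/17, 63/34, 39/34)

Set up U = [u_1 | ... | u_2] ∈ R^(3×2). The projector onto W = col(U) is P = U (U^T U)^(-1) U^T.
Compute U^T U =
  [19, 17]
  [17, 17],
and U^T v = (6, 3).
Solve U^T U · c = U^T v for the coefficients: c = (3/2, -45/34). The projection is proj_W(v) = U c.
Check: (v - proj_W(v)) · u_1 = 0  (should be 0).
Check: (v - proj_W(v)) · u_2 = 0  (should be 0).
Result: proj_W(v) = (9/17, 63/34, 39/34).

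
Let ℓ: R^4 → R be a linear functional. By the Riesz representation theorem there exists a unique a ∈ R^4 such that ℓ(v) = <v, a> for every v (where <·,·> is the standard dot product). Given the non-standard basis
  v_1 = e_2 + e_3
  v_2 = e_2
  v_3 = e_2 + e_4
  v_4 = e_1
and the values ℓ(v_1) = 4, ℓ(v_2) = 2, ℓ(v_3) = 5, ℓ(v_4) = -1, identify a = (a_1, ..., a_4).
a = (-1, 2, 2, 3)

Write a = (a_1, ..., a_4) in the standard basis. For each basis vector v_i, ℓ(v_i) = <v_i, a> is a linear equation in the a_j's. Collect the n equations into a matrix system V a = ℓ, where row i of V is v_i (expressed in the standard basis). Since V is invertible (lower-triangular with 1s on the diagonal, up to permutation), solve by back-substitution:
  V =
[[0, 1, 1, 0],
 [0, 1, 0, 0],
 [0, 1, 0, 1],
 [1, 0, 0, 0]]
  V a = (4, 2, 5, -1)
Solving gives a = (-1, 2, 2, 3).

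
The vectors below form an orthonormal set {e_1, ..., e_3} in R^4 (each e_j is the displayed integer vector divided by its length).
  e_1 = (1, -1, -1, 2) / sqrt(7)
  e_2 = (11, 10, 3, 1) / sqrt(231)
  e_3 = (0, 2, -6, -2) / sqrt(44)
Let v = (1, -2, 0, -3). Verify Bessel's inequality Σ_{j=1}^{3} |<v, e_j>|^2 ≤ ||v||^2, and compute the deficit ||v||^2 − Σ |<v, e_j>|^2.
Σ |<v, e_j>|^2 = 2; ||v||^2 = 14; deficit = 12

Write each e_j = u_j / sqrt(<u_j, u_j>) where u_j is the displayed integer vector. Then <v, e_j> = <v, u_j> / sqrt(<u_j, u_j>), so |<v, e_j>|^2 = <v, u_j>^2 / <u_j, u_j>.
Coefficients: <v, e_1> = -3/sqrt(7), <v, e_2> = -12/sqrt(231), <v, e_3> = 2/sqrt(44).
Square and sum: Σ |<v, e_j>|^2 = 2.
Compute ||v||^2 = v·v = 14.
Deficit = 14 − 2 = 12 ≥ 0, confirming Bessel's inequality. (The deficit equals ||v − Σ <v,e_j> e_j||^2, the squared distance from v to span{e_j}.)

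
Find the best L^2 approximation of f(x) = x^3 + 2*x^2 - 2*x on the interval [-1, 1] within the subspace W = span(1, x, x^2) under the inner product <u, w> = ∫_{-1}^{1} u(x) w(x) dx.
g(x) = 2*x^2 - 7*x/5

The best approximation g ∈ W is the orthogonal projection of f onto W. Writing g = a_0 + a_1 x + a_2 x^2, the coefficients solve the normal equations G · a = b where
  G_{ij} = <φ_i, φ_j> and b_i = <f, φ_i>, with φ_0 = 1, φ_1 = x, φ_2 = x^2.
G =
  [2, 0, 2/3]
  [0, 2/3, 0]
  [2/3, 0, 2/5],
b = (4/3, -14/15, 4/5).
Solving gives a_0 = 0, a_1 = -7/5, a_2 = 2, so
  g(x) = 2*x^2 - 7*x/5.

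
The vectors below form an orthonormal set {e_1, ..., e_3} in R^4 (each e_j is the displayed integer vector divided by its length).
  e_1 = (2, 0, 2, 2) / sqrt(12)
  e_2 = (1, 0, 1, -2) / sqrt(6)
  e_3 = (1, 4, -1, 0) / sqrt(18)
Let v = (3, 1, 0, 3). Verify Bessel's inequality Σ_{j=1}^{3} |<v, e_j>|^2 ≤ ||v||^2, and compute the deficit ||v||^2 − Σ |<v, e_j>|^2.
Σ |<v, e_j>|^2 = 146/9; ||v||^2 = 19; deficit = 25/9

Write each e_j = u_j / sqrt(<u_j, u_j>) where u_j is the displayed integer vector. Then <v, e_j> = <v, u_j> / sqrt(<u_j, u_j>), so |<v, e_j>|^2 = <v, u_j>^2 / <u_j, u_j>.
Coefficients: <v, e_1> = 12/sqrt(12), <v, e_2> = -3/sqrt(6), <v, e_3> = 7/sqrt(18).
Square and sum: Σ |<v, e_j>|^2 = 146/9.
Compute ||v||^2 = v·v = 19.
Deficit = 19 − 146/9 = 25/9 ≥ 0, confirming Bessel's inequality. (The deficit equals ||v − Σ <v,e_j> e_j||^2, the squared distance from v to span{e_j}.)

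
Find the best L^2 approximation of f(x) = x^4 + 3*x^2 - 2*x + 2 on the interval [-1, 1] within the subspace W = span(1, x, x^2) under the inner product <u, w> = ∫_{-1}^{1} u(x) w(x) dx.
g(x) = 27*x^2/7 - 2*x + 67/35

The best approximation g ∈ W is the orthogonal projection of f onto W. Writing g = a_0 + a_1 x + a_2 x^2, the coefficients solve the normal equations G · a = b where
  G_{ij} = <φ_i, φ_j> and b_i = <f, φ_i>, with φ_0 = 1, φ_1 = x, φ_2 = x^2.
G =
  [2, 0, 2/3]
  [0, 2/3, 0]
  [2/3, 0, 2/5],
b = (32/5, -4/3, 296/105).
Solving gives a_0 = 67/35, a_1 = -2, a_2 = 27/7, so
  g(x) = 27*x^2/7 - 2*x + 67/35.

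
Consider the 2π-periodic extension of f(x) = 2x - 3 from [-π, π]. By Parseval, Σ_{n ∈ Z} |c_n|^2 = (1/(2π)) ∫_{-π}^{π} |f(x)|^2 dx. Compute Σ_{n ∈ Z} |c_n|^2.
Σ |c_n|^2 = 4π^2/3 + 9

Expand and integrate term by term over [-π, π]:
  ∫ (2x)^2 dx = 4·(2π^3/3); ∫ 2·2·(-3)·x dx = 0 (odd integrand); ∫ (-3)^2 dx = 9·2π.
So (1/(2π)) ∫_{-π}^{π} (2x - 3)^2 dx = 4π^2/3 + 9 = 4π^2/3 + 9.
Parseval ⇒ Σ |c_n|^2 = 4π^2/3 + 9.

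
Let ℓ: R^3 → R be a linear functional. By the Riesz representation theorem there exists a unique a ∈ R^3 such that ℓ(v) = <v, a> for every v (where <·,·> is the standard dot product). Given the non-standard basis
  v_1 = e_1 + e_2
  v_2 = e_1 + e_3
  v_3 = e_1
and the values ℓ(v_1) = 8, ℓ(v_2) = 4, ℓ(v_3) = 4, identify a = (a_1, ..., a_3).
a = (4, 4, 0)

Write a = (a_1, ..., a_3) in the standard basis. For each basis vector v_i, ℓ(v_i) = <v_i, a> is a linear equation in the a_j's. Collect the n equations into a matrix system V a = ℓ, where row i of V is v_i (expressed in the standard basis). Since V is invertible (lower-triangular with 1s on the diagonal, up to permutation), solve by back-substitution:
  V =
[[1, 1, 0],
 [1, 0, 1],
 [1, 0, 0]]
  V a = (8, 4, 4)
Solving gives a = (4, 4, 0).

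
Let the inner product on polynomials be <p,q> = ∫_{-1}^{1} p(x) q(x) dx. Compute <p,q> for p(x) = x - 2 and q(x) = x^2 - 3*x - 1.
<p,q> = 2/3

Expand the product: p(x)·q(x) = x^3 - 5*x^2 + 5*x + 2.
∫_{-1}^{1} of each monomial x^k gives [2/(k+1) if k even, 0 if k odd]. Integrating term-by-term (or equivalently evaluating the antiderivative F(x) = x^4/4 - 5*x^3/3 + 5*x^2/2 + 2*x at the endpoints):
  F(1) − F(−1) = 37/12 − (29/12) = 2/3.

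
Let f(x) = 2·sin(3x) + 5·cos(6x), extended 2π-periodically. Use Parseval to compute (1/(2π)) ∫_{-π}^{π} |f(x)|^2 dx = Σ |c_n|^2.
Σ |c_n|^2 = 29/2

Expand |f|^2 and use orthogonality of {sin(nx), cos(mx)} on [-π, π]:
  ∫_{-π}^{π} sin(nx)^2 dx = π, ∫ cos(mx)^2 dx = π, and cross terms integrate to 0.
So ∫_{-π}^{π} f(x)^2 dx = 2^2 · π + 5^2 · π = (4 + 25)π.
Divide by 2π: (4 + 25)/2 = 29/2.
By Parseval, this equals Σ |c_n|^2.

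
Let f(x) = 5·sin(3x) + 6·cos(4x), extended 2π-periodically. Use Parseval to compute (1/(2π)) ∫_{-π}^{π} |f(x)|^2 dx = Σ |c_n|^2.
Σ |c_n|^2 = 61/2

Expand |f|^2 and use orthogonality of {sin(nx), cos(mx)} on [-π, π]:
  ∫_{-π}^{π} sin(nx)^2 dx = π, ∫ cos(mx)^2 dx = π, and cross terms integrate to 0.
So ∫_{-π}^{π} f(x)^2 dx = 5^2 · π + 6^2 · π = (25 + 36)π.
Divide by 2π: (25 + 36)/2 = 61/2.
By Parseval, this equals Σ |c_n|^2.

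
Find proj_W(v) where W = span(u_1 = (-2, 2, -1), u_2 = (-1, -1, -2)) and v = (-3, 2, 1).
proj_W(v) = (-17/10, 139/50, -1/25)

Set up U = [u_1 | ... | u_2] ∈ R^(3×2). The projector onto W = col(U) is P = U (U^T U)^(-1) U^T.
Compute U^T U =
  [9, 2]
  [2, 6],
and U^T v = (9, -1).
Solve U^T U · c = U^T v for the coefficients: c = (28/25, -27/50). The projection is proj_W(v) = U c.
Check: (v - proj_W(v)) · u_1 = 0  (should be 0).
Check: (v - proj_W(v)) · u_2 = 0  (should be 0).
Result: proj_W(v) = (-17/10, 139/50, -1/25).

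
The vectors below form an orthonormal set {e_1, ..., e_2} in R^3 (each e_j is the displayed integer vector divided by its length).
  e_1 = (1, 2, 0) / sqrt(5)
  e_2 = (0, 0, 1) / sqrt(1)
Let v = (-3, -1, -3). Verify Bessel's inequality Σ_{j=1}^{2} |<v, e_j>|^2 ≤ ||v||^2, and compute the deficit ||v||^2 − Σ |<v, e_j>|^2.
Σ |<v, e_j>|^2 = 14; ||v||^2 = 19; deficit = 5

Write each e_j = u_j / sqrt(<u_j, u_j>) where u_j is the displayed integer vector. Then <v, e_j> = <v, u_j> / sqrt(<u_j, u_j>), so |<v, e_j>|^2 = <v, u_j>^2 / <u_j, u_j>.
Coefficients: <v, e_1> = -5/sqrt(5), <v, e_2> = -3/sqrt(1).
Square and sum: Σ |<v, e_j>|^2 = 14.
Compute ||v||^2 = v·v = 19.
Deficit = 19 − 14 = 5 ≥ 0, confirming Bessel's inequality. (The deficit equals ||v − Σ <v,e_j> e_j||^2, the squared distance from v to span{e_j}.)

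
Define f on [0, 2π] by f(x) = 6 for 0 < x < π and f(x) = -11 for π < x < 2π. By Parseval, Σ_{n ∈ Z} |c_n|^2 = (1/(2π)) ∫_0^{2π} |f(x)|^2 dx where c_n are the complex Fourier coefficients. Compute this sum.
Σ |c_n|^2 = 157/2

Parseval equates the L^2 energy of f (normalised by 1/(2π)) with the ℓ^2 sum of its Fourier coefficients: (1/(2π)) ∫_0^{2π} |f|^2 = Σ |c_n|^2.
Compute the left side: (1/(2π)) [∫_0^π 6^2 dx + ∫_π^{2π} (-11)^2 dx] = (1/(2π)) · (36π + 121π) = (36 + 121)/2 = 157/2.
So Σ_{n ∈ Z} |c_n|^2 = 157/2.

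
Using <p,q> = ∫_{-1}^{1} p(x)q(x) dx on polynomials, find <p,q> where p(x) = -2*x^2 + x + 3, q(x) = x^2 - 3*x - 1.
<p,q> = -82/15

Expand the product: p(x)·q(x) = -2*x^4 + 7*x^3 + 2*x^2 - 10*x - 3.
∫_{-1}^{1} of each monomial x^k gives [2/(k+1) if k even, 0 if k odd]. Integrating term-by-term (or equivalently evaluating the antiderivative F(x) = -2*x^5/5 + 7*x^4/4 + 2*x^3/3 - 5*x^2 - 3*x at the endpoints):
  F(1) − F(−1) = -359/60 − (-31/60) = -82/15.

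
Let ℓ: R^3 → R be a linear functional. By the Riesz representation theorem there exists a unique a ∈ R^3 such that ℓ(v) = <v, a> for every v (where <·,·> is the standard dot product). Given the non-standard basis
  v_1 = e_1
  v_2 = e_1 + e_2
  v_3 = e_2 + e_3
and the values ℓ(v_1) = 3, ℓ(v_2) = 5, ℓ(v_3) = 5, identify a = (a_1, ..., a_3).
a = (3, 2, 3)

Write a = (a_1, ..., a_3) in the standard basis. For each basis vector v_i, ℓ(v_i) = <v_i, a> is a linear equation in the a_j's. Collect the n equations into a matrix system V a = ℓ, where row i of V is v_i (expressed in the standard basis). Since V is invertible (lower-triangular with 1s on the diagonal, up to permutation), solve by back-substitution:
  V =
[[1, 0, 0],
 [1, 1, 0],
 [0, 1, 1]]
  V a = (3, 5, 5)
Solving gives a = (3, 2, 3).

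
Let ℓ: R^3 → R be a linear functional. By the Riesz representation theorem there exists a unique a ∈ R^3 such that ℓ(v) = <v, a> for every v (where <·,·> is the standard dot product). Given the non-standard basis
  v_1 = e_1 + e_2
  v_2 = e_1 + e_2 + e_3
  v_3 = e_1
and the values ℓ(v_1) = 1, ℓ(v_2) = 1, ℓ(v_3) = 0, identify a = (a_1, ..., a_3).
a = (0, 1, 0)

Write a = (a_1, ..., a_3) in the standard basis. For each basis vector v_i, ℓ(v_i) = <v_i, a> is a linear equation in the a_j's. Collect the n equations into a matrix system V a = ℓ, where row i of V is v_i (expressed in the standard basis). Since V is invertible (lower-triangular with 1s on the diagonal, up to permutation), solve by back-substitution:
  V =
[[1, 1, 0],
 [1, 1, 1],
 [1, 0, 0]]
  V a = (1, 1, 0)
Solving gives a = (0, 1, 0).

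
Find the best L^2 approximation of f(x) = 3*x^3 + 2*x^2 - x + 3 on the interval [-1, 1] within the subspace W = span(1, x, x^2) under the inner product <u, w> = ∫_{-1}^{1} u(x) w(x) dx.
g(x) = 2*x^2 + 4*x/5 + 3

The best approximation g ∈ W is the orthogonal projection of f onto W. Writing g = a_0 + a_1 x + a_2 x^2, the coefficients solve the normal equations G · a = b where
  G_{ij} = <φ_i, φ_j> and b_i = <f, φ_i>, with φ_0 = 1, φ_1 = x, φ_2 = x^2.
G =
  [2, 0, 2/3]
  [0, 2/3, 0]
  [2/3, 0, 2/5],
b = (22/3, 8/15, 14/5).
Solving gives a_0 = 3, a_1 = 4/5, a_2 = 2, so
  g(x) = 2*x^2 + 4*x/5 + 3.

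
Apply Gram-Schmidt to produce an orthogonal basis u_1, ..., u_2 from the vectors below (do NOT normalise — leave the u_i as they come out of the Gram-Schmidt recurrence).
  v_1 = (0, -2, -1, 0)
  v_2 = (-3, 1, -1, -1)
Orthogonal basis:
  u_1 = (0, -2, -1, 0)
  u_2 = (-3, 3/5, -6/5, -1)

Apply the Gram-Schmidt recurrence
  u_1 = v_1
  u_i = v_i − Σ_{j<i} ((v_i · u_j) / (u_j · u_j)) · u_j.

Step by step this gives:
  u_1 = (0, -2, -1, 0)
  u_2 = (-3, 3/5, -6/5, -1)

Orthogonality check:
  u_2 · u_1 = 0 (should be 0)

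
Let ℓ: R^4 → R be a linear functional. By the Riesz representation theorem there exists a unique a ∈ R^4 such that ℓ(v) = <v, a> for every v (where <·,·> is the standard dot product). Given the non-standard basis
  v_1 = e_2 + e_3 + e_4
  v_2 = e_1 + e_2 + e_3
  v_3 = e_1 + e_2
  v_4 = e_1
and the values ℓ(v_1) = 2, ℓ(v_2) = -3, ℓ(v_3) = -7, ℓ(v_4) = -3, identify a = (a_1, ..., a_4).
a = (-3, -4, 4, 2)

Write a = (a_1, ..., a_4) in the standard basis. For each basis vector v_i, ℓ(v_i) = <v_i, a> is a linear equation in the a_j's. Collect the n equations into a matrix system V a = ℓ, where row i of V is v_i (expressed in the standard basis). Since V is invertible (lower-triangular with 1s on the diagonal, up to permutation), solve by back-substitution:
  V =
[[0, 1, 1, 1],
 [1, 1, 1, 0],
 [1, 1, 0, 0],
 [1, 0, 0, 0]]
  V a = (2, -3, -7, -3)
Solving gives a = (-3, -4, 4, 2).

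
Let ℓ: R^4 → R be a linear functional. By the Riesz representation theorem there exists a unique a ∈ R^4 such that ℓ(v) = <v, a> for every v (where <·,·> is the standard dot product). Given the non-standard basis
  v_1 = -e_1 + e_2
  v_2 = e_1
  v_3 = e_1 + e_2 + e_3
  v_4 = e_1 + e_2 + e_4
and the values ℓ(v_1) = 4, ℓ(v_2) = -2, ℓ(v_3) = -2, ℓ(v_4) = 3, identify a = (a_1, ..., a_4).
a = (-2, 2, -2, 3)

Write a = (a_1, ..., a_4) in the standard basis. For each basis vector v_i, ℓ(v_i) = <v_i, a> is a linear equation in the a_j's. Collect the n equations into a matrix system V a = ℓ, where row i of V is v_i (expressed in the standard basis). Since V is invertible (lower-triangular with 1s on the diagonal, up to permutation), solve by back-substitution:
  V =
[[-1, 1, 0, 0],
 [1, 0, 0, 0],
 [1, 1, 1, 0],
 [1, 1, 0, 1]]
  V a = (4, -2, -2, 3)
Solving gives a = (-2, 2, -2, 3).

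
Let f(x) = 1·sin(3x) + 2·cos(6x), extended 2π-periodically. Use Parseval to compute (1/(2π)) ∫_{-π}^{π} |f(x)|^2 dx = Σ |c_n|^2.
Σ |c_n|^2 = 5/2

Expand |f|^2 and use orthogonality of {sin(nx), cos(mx)} on [-π, π]:
  ∫_{-π}^{π} sin(nx)^2 dx = π, ∫ cos(mx)^2 dx = π, and cross terms integrate to 0.
So ∫_{-π}^{π} f(x)^2 dx = 1^2 · π + 2^2 · π = (1 + 4)π.
Divide by 2π: (1 + 4)/2 = 5/2.
By Parseval, this equals Σ |c_n|^2.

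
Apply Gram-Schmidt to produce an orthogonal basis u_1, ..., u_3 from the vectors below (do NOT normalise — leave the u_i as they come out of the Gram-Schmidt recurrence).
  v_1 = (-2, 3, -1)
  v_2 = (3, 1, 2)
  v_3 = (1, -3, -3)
Orthogonal basis:
  u_1 = (-2, 3, -1)
  u_2 = (16/7, 29/14, 23/14)
  u_3 = (259/171, 37/171, -407/171)

Apply the Gram-Schmidt recurrence
  u_1 = v_1
  u_i = v_i − Σ_{j<i} ((v_i · u_j) / (u_j · u_j)) · u_j.

Step by step this gives:
  u_1 = (-2, 3, -1)
  u_2 = (16/7, 29/14, 23/14)
  u_3 = (259/171, 37/171, -407/171)

Orthogonality check:
  u_2 · u_1 = 0 (should be 0)
  u_3 · u_1 = 0 (should be 0)
  u_3 · u_2 = 0 (should be 0)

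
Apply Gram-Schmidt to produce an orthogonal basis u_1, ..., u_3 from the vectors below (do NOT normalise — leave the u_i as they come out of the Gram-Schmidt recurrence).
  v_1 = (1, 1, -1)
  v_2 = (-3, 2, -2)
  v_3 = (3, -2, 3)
Orthogonal basis:
  u_1 = (1, 1, -1)
  u_2 = (-10/3, 5/3, -5/3)
  u_3 = (0, 1/2, 1/2)

Apply the Gram-Schmidt recurrence
  u_1 = v_1
  u_i = v_i − Σ_{j<i} ((v_i · u_j) / (u_j · u_j)) · u_j.

Step by step this gives:
  u_1 = (1, 1, -1)
  u_2 = (-10/3, 5/3, -5/3)
  u_3 = (0, 1/2, 1/2)

Orthogonality check:
  u_2 · u_1 = 0 (should be 0)
  u_3 · u_1 = 0 (should be 0)
  u_3 · u_2 = 0 (should be 0)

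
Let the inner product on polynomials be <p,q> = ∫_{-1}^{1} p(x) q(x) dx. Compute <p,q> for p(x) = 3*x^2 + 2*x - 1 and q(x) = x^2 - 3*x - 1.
<p,q> = -52/15

Expand the product: p(x)·q(x) = 3*x^4 - 7*x^3 - 10*x^2 + x + 1.
∫_{-1}^{1} of each monomial x^k gives [2/(k+1) if k even, 0 if k odd]. Integrating term-by-term (or equivalently evaluating the antiderivative F(x) = 3*x^5/5 - 7*x^4/4 - 10*x^3/3 + x^2/2 + x at the endpoints):
  F(1) − F(−1) = -179/60 − (29/60) = -52/15.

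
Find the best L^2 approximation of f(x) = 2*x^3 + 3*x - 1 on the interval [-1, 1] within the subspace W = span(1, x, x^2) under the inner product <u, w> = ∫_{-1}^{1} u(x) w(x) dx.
g(x) = 21*x/5 - 1

The best approximation g ∈ W is the orthogonal projection of f onto W. Writing g = a_0 + a_1 x + a_2 x^2, the coefficients solve the normal equations G · a = b where
  G_{ij} = <φ_i, φ_j> and b_i = <f, φ_i>, with φ_0 = 1, φ_1 = x, φ_2 = x^2.
G =
  [2, 0, 2/3]
  [0, 2/3, 0]
  [2/3, 0, 2/5],
b = (-2, 14/5, -2/3).
Solving gives a_0 = -1, a_1 = 21/5, a_2 = 0, so
  g(x) = 21*x/5 - 1.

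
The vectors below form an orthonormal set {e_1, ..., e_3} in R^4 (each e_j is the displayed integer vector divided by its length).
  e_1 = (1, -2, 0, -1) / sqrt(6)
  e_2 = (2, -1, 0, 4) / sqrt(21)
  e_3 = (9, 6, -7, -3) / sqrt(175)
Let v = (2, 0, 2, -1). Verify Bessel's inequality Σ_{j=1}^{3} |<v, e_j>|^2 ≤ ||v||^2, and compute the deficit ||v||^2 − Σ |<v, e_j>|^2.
Σ |<v, e_j>|^2 = 89/50; ||v||^2 = 9; deficit = 361/50

Write each e_j = u_j / sqrt(<u_j, u_j>) where u_j is the displayed integer vector. Then <v, e_j> = <v, u_j> / sqrt(<u_j, u_j>), so |<v, e_j>|^2 = <v, u_j>^2 / <u_j, u_j>.
Coefficients: <v, e_1> = 3/sqrt(6), <v, e_2> = 0/sqrt(21), <v, e_3> = 7/sqrt(175).
Square and sum: Σ |<v, e_j>|^2 = 89/50.
Compute ||v||^2 = v·v = 9.
Deficit = 9 − 89/50 = 361/50 ≥ 0, confirming Bessel's inequality. (The deficit equals ||v − Σ <v,e_j> e_j||^2, the squared distance from v to span{e_j}.)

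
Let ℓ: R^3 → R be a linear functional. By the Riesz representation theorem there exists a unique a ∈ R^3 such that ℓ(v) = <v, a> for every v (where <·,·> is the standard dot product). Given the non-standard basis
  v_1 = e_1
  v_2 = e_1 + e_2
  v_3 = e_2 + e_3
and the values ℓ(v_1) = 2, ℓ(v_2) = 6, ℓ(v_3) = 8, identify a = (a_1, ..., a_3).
a = (2, 4, 4)

Write a = (a_1, ..., a_3) in the standard basis. For each basis vector v_i, ℓ(v_i) = <v_i, a> is a linear equation in the a_j's. Collect the n equations into a matrix system V a = ℓ, where row i of V is v_i (expressed in the standard basis). Since V is invertible (lower-triangular with 1s on the diagonal, up to permutation), solve by back-substitution:
  V =
[[1, 0, 0],
 [1, 1, 0],
 [0, 1, 1]]
  V a = (2, 6, 8)
Solving gives a = (2, 4, 4).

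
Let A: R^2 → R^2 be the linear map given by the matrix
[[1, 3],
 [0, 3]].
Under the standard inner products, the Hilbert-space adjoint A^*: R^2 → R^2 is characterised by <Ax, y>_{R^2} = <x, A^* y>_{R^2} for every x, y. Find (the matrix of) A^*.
A^* = A^T =
[[1, 0],
 [3, 3]]

For real matrices with standard dot products, the defining identity <Ax, y> = <x, A^* y> gives (Ax)^T y = x^T (A^*) y, i.e. x^T A^T y = x^T (A^*) y. Since this holds for all x, y, we must have A^* = A^T. Therefore
A^* =
[[1, 0],
 [3, 3]].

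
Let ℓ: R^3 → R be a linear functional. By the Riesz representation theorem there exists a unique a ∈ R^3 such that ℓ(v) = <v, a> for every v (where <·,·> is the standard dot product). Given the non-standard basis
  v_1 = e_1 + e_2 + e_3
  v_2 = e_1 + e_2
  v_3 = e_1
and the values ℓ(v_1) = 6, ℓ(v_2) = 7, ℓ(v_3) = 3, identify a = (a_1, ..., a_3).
a = (3, 4, -1)

Write a = (a_1, ..., a_3) in the standard basis. For each basis vector v_i, ℓ(v_i) = <v_i, a> is a linear equation in the a_j's. Collect the n equations into a matrix system V a = ℓ, where row i of V is v_i (expressed in the standard basis). Since V is invertible (lower-triangular with 1s on the diagonal, up to permutation), solve by back-substitution:
  V =
[[1, 1, 1],
 [1, 1, 0],
 [1, 0, 0]]
  V a = (6, 7, 3)
Solving gives a = (3, 4, -1).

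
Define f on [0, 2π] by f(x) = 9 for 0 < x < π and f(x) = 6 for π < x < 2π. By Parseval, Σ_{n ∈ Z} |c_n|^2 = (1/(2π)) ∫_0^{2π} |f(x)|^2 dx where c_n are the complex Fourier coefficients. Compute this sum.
Σ |c_n|^2 = 117/2

Parseval equates the L^2 energy of f (normalised by 1/(2π)) with the ℓ^2 sum of its Fourier coefficients: (1/(2π)) ∫_0^{2π} |f|^2 = Σ |c_n|^2.
Compute the left side: (1/(2π)) [∫_0^π 9^2 dx + ∫_π^{2π} 6^2 dx] = (1/(2π)) · (81π + 36π) = (81 + 36)/2 = 117/2.
So Σ_{n ∈ Z} |c_n|^2 = 117/2.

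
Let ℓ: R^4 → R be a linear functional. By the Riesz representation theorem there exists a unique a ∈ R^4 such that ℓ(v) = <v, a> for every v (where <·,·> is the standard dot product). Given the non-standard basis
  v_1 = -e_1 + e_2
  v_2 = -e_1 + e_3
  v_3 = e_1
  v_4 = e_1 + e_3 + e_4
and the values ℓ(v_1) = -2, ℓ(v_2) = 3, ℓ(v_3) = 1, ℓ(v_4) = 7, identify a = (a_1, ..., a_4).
a = (1, -1, 4, 2)

Write a = (a_1, ..., a_4) in the standard basis. For each basis vector v_i, ℓ(v_i) = <v_i, a> is a linear equation in the a_j's. Collect the n equations into a matrix system V a = ℓ, where row i of V is v_i (expressed in the standard basis). Since V is invertible (lower-triangular with 1s on the diagonal, up to permutation), solve by back-substitution:
  V =
[[-1, 1, 0, 0],
 [-1, 0, 1, 0],
 [1, 0, 0, 0],
 [1, 0, 1, 1]]
  V a = (-2, 3, 1, 7)
Solving gives a = (1, -1, 4, 2).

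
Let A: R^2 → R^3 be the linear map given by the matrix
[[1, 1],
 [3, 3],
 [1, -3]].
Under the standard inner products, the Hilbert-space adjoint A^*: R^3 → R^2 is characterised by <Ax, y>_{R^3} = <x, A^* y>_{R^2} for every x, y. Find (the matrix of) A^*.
A^* = A^T =
[[1, 3, 1],
 [1, 3, -3]]

For real matrices with standard dot products, the defining identity <Ax, y> = <x, A^* y> gives (Ax)^T y = x^T (A^*) y, i.e. x^T A^T y = x^T (A^*) y. Since this holds for all x, y, we must have A^* = A^T. Therefore
A^* =
[[1, 3, 1],
 [1, 3, -3]].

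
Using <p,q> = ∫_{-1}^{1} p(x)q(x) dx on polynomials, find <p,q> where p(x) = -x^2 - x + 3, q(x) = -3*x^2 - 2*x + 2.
<p,q> = 36/5

Expand the product: p(x)·q(x) = 3*x^4 + 5*x^3 - 9*x^2 - 8*x + 6.
∫_{-1}^{1} of each monomial x^k gives [2/(k+1) if k even, 0 if k odd]. Integrating term-by-term (or equivalently evaluating the antiderivative F(x) = 3*x^5/5 + 5*x^4/4 - 3*x^3 - 4*x^2 + 6*x at the endpoints):
  F(1) − F(−1) = 17/20 − (-127/20) = 36/5.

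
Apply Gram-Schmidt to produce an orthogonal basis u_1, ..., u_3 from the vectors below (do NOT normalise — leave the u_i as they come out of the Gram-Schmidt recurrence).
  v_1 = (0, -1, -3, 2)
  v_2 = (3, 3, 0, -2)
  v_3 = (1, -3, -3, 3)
Orthogonal basis:
  u_1 = (0, -1, -3, 2)
  u_2 = (3, 5/2, -3/2, -1)
  u_3 = (55/37, -339/259, 159/259, 69/259)

Apply the Gram-Schmidt recurrence
  u_1 = v_1
  u_i = v_i − Σ_{j<i} ((v_i · u_j) / (u_j · u_j)) · u_j.

Step by step this gives:
  u_1 = (0, -1, -3, 2)
  u_2 = (3, 5/2, -3/2, -1)
  u_3 = (55/37, -339/259, 159/259, 69/259)

Orthogonality check:
  u_2 · u_1 = 0 (should be 0)
  u_3 · u_1 = 0 (should be 0)
  u_3 · u_2 = 0 (should be 0)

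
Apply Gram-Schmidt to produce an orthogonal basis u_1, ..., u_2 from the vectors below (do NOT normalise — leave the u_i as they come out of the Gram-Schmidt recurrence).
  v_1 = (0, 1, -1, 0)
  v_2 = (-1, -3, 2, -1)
Orthogonal basis:
  u_1 = (0, 1, -1, 0)
  u_2 = (-1, -1/2, -1/2, -1)

Apply the Gram-Schmidt recurrence
  u_1 = v_1
  u_i = v_i − Σ_{j<i} ((v_i · u_j) / (u_j · u_j)) · u_j.

Step by step this gives:
  u_1 = (0, 1, -1, 0)
  u_2 = (-1, -1/2, -1/2, -1)

Orthogonality check:
  u_2 · u_1 = 0 (should be 0)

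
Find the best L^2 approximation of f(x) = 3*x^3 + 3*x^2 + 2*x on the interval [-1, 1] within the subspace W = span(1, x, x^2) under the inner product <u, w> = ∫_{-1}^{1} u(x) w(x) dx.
g(x) = 3*x^2 + 19*x/5

The best approximation g ∈ W is the orthogonal projection of f onto W. Writing g = a_0 + a_1 x + a_2 x^2, the coefficients solve the normal equations G · a = b where
  G_{ij} = <φ_i, φ_j> and b_i = <f, φ_i>, with φ_0 = 1, φ_1 = x, φ_2 = x^2.
G =
  [2, 0, 2/3]
  [0, 2/3, 0]
  [2/3, 0, 2/5],
b = (2, 38/15, 6/5).
Solving gives a_0 = 0, a_1 = 19/5, a_2 = 3, so
  g(x) = 3*x^2 + 19*x/5.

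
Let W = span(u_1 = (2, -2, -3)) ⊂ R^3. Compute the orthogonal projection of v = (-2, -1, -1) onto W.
proj_W(v) = (2/17, -2/17, -3/17)

Set up U = [u_1 | ... | u_1] ∈ R^(3×1). The projector onto W = col(U) is P = U (U^T U)^(-1) U^T.
Compute U^T U =
  [17],
and U^T v = (1).
Solve U^T U · c = U^T v for the coefficients: c = (1/17). The projection is proj_W(v) = U c.
Check: (v - proj_W(v)) · u_1 = 0  (should be 0).
Result: proj_W(v) = (2/17, -2/17, -3/17).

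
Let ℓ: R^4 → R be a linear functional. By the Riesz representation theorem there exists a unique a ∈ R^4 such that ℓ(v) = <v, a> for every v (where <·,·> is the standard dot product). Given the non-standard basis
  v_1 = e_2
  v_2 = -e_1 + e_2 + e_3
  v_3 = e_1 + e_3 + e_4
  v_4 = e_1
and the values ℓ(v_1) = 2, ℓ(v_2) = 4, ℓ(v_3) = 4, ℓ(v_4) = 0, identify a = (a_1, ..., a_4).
a = (0, 2, 2, 2)

Write a = (a_1, ..., a_4) in the standard basis. For each basis vector v_i, ℓ(v_i) = <v_i, a> is a linear equation in the a_j's. Collect the n equations into a matrix system V a = ℓ, where row i of V is v_i (expressed in the standard basis). Since V is invertible (lower-triangular with 1s on the diagonal, up to permutation), solve by back-substitution:
  V =
[[0, 1, 0, 0],
 [-1, 1, 1, 0],
 [1, 0, 1, 1],
 [1, 0, 0, 0]]
  V a = (2, 4, 4, 0)
Solving gives a = (0, 2, 2, 2).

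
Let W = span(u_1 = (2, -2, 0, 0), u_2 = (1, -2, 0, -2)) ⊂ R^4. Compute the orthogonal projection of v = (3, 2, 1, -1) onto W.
proj_W(v) = (5/9, -4/9, 0, 2/9)

Set up U = [u_1 | ... | u_2] ∈ R^(4×2). The projector onto W = col(U) is P = U (U^T U)^(-1) U^T.
Compute U^T U =
  [8, 6]
  [6, 9],
and U^T v = (2, 1).
Solve U^T U · c = U^T v for the coefficients: c = (1/3, -1/9). The projection is proj_W(v) = U c.
Check: (v - proj_W(v)) · u_1 = 0  (should be 0).
Check: (v - proj_W(v)) · u_2 = 0  (should be 0).
Result: proj_W(v) = (5/9, -4/9, 0, 2/9).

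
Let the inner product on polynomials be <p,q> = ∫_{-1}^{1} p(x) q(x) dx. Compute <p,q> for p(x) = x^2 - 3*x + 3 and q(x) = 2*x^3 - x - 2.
<p,q> = -206/15

Expand the product: p(x)·q(x) = 2*x^5 - 6*x^4 + 5*x^3 + x^2 + 3*x - 6.
∫_{-1}^{1} of each monomial x^k gives [2/(k+1) if k even, 0 if k odd]. Integrating term-by-term (or equivalently evaluating the antiderivative F(x) = x^6/3 - 6*x^5/5 + 5*x^4/4 + x^3/3 + 3*x^2/2 - 6*x at the endpoints):
  F(1) − F(−1) = -227/60 − (199/20) = -206/15.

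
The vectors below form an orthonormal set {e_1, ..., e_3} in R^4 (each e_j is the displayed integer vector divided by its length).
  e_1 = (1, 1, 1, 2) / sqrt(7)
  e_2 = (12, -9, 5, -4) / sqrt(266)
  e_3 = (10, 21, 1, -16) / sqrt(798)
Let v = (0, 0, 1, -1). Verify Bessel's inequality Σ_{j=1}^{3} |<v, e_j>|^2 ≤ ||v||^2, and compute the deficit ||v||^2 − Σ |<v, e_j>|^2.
Σ |<v, e_j>|^2 = 17/21; ||v||^2 = 2; deficit = 25/21

Write each e_j = u_j / sqrt(<u_j, u_j>) where u_j is the displayed integer vector. Then <v, e_j> = <v, u_j> / sqrt(<u_j, u_j>), so |<v, e_j>|^2 = <v, u_j>^2 / <u_j, u_j>.
Coefficients: <v, e_1> = -1/sqrt(7), <v, e_2> = 9/sqrt(266), <v, e_3> = 17/sqrt(798).
Square and sum: Σ |<v, e_j>|^2 = 17/21.
Compute ||v||^2 = v·v = 2.
Deficit = 2 − 17/21 = 25/21 ≥ 0, confirming Bessel's inequality. (The deficit equals ||v − Σ <v,e_j> e_j||^2, the squared distance from v to span{e_j}.)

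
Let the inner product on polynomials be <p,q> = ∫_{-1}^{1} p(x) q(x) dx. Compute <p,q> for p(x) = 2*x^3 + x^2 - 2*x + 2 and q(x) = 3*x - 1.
<p,q> = -94/15

Expand the product: p(x)·q(x) = 6*x^4 + x^3 - 7*x^2 + 8*x - 2.
∫_{-1}^{1} of each monomial x^k gives [2/(k+1) if k even, 0 if k odd]. Integrating term-by-term (or equivalently evaluating the antiderivative F(x) = 6*x^5/5 + x^4/4 - 7*x^3/3 + 4*x^2 - 2*x at the endpoints):
  F(1) − F(−1) = 67/60 − (443/60) = -94/15.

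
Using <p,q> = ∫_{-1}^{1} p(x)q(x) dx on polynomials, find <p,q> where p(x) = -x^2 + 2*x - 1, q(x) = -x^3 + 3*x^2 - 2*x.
<p,q> = -20/3

Expand the product: p(x)·q(x) = x^5 - 5*x^4 + 9*x^3 - 7*x^2 + 2*x.
∫_{-1}^{1} of each monomial x^k gives [2/(k+1) if k even, 0 if k odd]. Integrating term-by-term (or equivalently evaluating the antiderivative F(x) = x^6/6 - x^5 + 9*x^4/4 - 7*x^3/3 + x^2 at the endpoints):
  F(1) − F(−1) = 1/12 − (27/4) = -20/3.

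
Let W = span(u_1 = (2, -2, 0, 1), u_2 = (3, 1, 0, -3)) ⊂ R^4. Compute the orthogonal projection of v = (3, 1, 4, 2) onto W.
proj_W(v) = (31/17, -19/17, 0, 2/17)

Set up U = [u_1 | ... | u_2] ∈ R^(4×2). The projector onto W = col(U) is P = U (U^T U)^(-1) U^T.
Compute U^T U =
  [9, 1]
  [1, 19],
and U^T v = (6, 4).
Solve U^T U · c = U^T v for the coefficients: c = (11/17, 3/17). The projection is proj_W(v) = U c.
Check: (v - proj_W(v)) · u_1 = 0  (should be 0).
Check: (v - proj_W(v)) · u_2 = 0  (should be 0).
Result: proj_W(v) = (31/17, -19/17, 0, 2/17).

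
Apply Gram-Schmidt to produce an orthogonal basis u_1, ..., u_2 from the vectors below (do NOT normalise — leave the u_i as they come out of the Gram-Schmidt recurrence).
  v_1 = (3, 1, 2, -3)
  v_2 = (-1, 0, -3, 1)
Orthogonal basis:
  u_1 = (3, 1, 2, -3)
  u_2 = (13/23, 12/23, -45/23, -13/23)

Apply the Gram-Schmidt recurrence
  u_1 = v_1
  u_i = v_i − Σ_{j<i} ((v_i · u_j) / (u_j · u_j)) · u_j.

Step by step this gives:
  u_1 = (3, 1, 2, -3)
  u_2 = (13/23, 12/23, -45/23, -13/23)

Orthogonality check:
  u_2 · u_1 = 0 (should be 0)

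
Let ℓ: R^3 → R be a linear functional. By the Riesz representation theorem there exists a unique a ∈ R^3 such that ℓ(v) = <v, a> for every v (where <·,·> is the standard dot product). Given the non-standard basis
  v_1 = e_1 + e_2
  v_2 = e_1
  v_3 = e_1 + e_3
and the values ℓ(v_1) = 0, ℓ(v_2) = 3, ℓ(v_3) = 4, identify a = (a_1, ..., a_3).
a = (3, -3, 1)

Write a = (a_1, ..., a_3) in the standard basis. For each basis vector v_i, ℓ(v_i) = <v_i, a> is a linear equation in the a_j's. Collect the n equations into a matrix system V a = ℓ, where row i of V is v_i (expressed in the standard basis). Since V is invertible (lower-triangular with 1s on the diagonal, up to permutation), solve by back-substitution:
  V =
[[1, 1, 0],
 [1, 0, 0],
 [1, 0, 1]]
  V a = (0, 3, 4)
Solving gives a = (3, -3, 1).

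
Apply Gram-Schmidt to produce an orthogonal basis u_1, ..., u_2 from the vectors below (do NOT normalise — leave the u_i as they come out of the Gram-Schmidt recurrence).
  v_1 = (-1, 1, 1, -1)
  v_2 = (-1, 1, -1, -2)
Orthogonal basis:
  u_1 = (-1, 1, 1, -1)
  u_2 = (-1/4, 1/4, -7/4, -5/4)

Apply the Gram-Schmidt recurrence
  u_1 = v_1
  u_i = v_i − Σ_{j<i} ((v_i · u_j) / (u_j · u_j)) · u_j.

Step by step this gives:
  u_1 = (-1, 1, 1, -1)
  u_2 = (-1/4, 1/4, -7/4, -5/4)

Orthogonality check:
  u_2 · u_1 = 0 (should be 0)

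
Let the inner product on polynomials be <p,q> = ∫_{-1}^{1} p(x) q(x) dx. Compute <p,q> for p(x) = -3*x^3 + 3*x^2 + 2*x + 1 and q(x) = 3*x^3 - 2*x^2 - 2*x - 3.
<p,q> = -566/35

Expand the product: p(x)·q(x) = -9*x^6 + 15*x^5 + 6*x^4 + 2*x^3 - 15*x^2 - 8*x - 3.
∫_{-1}^{1} of each monomial x^k gives [2/(k+1) if k even, 0 if k odd]. Integrating term-by-term (or equivalently evaluating the antiderivative F(x) = -9*x^7/7 + 5*x^6/2 + 6*x^5/5 + x^4/2 - 5*x^3 - 4*x^2 - 3*x at the endpoints):
  F(1) − F(−1) = -318/35 − (248/35) = -566/35.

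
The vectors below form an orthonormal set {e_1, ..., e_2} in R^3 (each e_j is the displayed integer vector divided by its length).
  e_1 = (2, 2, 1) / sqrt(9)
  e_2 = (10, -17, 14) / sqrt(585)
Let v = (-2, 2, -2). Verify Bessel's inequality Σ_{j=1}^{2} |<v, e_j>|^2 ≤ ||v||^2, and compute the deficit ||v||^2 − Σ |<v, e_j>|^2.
Σ |<v, e_j>|^2 = 776/65; ||v||^2 = 12; deficit = 4/65

Write each e_j = u_j / sqrt(<u_j, u_j>) where u_j is the displayed integer vector. Then <v, e_j> = <v, u_j> / sqrt(<u_j, u_j>), so |<v, e_j>|^2 = <v, u_j>^2 / <u_j, u_j>.
Coefficients: <v, e_1> = -2/sqrt(9), <v, e_2> = -82/sqrt(585).
Square and sum: Σ |<v, e_j>|^2 = 776/65.
Compute ||v||^2 = v·v = 12.
Deficit = 12 − 776/65 = 4/65 ≥ 0, confirming Bessel's inequality. (The deficit equals ||v − Σ <v,e_j> e_j||^2, the squared distance from v to span{e_j}.)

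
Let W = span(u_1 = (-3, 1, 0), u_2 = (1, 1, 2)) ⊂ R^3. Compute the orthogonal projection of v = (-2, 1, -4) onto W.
proj_W(v) = (-37/14, -13/14, -19/7)

Set up U = [u_1 | ... | u_2] ∈ R^(3×2). The projector onto W = col(U) is P = U (U^T U)^(-1) U^T.
Compute U^T U =
  [10, -2]
  [-2, 6],
and U^T v = (7, -9).
Solve U^T U · c = U^T v for the coefficients: c = (3/7, -19/14). The projection is proj_W(v) = U c.
Check: (v - proj_W(v)) · u_1 = 0  (should be 0).
Check: (v - proj_W(v)) · u_2 = 0  (should be 0).
Result: proj_W(v) = (-37/14, -13/14, -19/7).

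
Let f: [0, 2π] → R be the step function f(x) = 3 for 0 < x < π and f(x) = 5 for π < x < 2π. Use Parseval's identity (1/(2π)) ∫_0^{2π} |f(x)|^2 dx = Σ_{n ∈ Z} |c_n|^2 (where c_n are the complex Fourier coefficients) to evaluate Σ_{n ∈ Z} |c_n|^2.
Σ |c_n|^2 = 17

Parseval equates the L^2 energy of f (normalised by 1/(2π)) with the ℓ^2 sum of its Fourier coefficients: (1/(2π)) ∫_0^{2π} |f|^2 = Σ |c_n|^2.
Compute the left side: (1/(2π)) [∫_0^π 3^2 dx + ∫_π^{2π} 5^2 dx] = (1/(2π)) · (9π + 25π) = (9 + 25)/2 = 17.
So Σ_{n ∈ Z} |c_n|^2 = 17.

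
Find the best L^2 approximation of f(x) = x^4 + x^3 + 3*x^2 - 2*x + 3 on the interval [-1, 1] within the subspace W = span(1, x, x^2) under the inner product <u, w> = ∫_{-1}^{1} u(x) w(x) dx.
g(x) = 27*x^2/7 - 7*x/5 + 102/35

The best approximation g ∈ W is the orthogonal projection of f onto W. Writing g = a_0 + a_1 x + a_2 x^2, the coefficients solve the normal equations G · a = b where
  G_{ij} = <φ_i, φ_j> and b_i = <f, φ_i>, with φ_0 = 1, φ_1 = x, φ_2 = x^2.
G =
  [2, 0, 2/3]
  [0, 2/3, 0]
  [2/3, 0, 2/5],
b = (42/5, -14/15, 122/35).
Solving gives a_0 = 102/35, a_1 = -7/5, a_2 = 27/7, so
  g(x) = 27*x^2/7 - 7*x/5 + 102/35.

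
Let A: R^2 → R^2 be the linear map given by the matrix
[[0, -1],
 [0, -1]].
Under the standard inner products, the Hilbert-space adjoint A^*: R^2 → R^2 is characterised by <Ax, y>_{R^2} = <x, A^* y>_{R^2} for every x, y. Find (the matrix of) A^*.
A^* = A^T =
[[0, 0],
 [-1, -1]]

For real matrices with standard dot products, the defining identity <Ax, y> = <x, A^* y> gives (Ax)^T y = x^T (A^*) y, i.e. x^T A^T y = x^T (A^*) y. Since this holds for all x, y, we must have A^* = A^T. Therefore
A^* =
[[0, 0],
 [-1, -1]].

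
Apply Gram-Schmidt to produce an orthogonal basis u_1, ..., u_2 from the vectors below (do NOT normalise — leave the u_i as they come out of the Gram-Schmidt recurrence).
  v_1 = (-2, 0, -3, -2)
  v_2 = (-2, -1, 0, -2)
Orthogonal basis:
  u_1 = (-2, 0, -3, -2)
  u_2 = (-18/17, -1, 24/17, -18/17)

Apply the Gram-Schmidt recurrence
  u_1 = v_1
  u_i = v_i − Σ_{j<i} ((v_i · u_j) / (u_j · u_j)) · u_j.

Step by step this gives:
  u_1 = (-2, 0, -3, -2)
  u_2 = (-18/17, -1, 24/17, -18/17)

Orthogonality check:
  u_2 · u_1 = 0 (should be 0)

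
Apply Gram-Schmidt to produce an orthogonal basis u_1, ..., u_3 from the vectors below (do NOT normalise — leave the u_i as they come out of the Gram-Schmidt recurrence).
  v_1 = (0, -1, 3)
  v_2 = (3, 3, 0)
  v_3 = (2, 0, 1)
Orthogonal basis:
  u_1 = (0, -1, 3)
  u_2 = (3, 27/10, 9/10)
  u_3 = (15/19, -15/19, -5/19)

Apply the Gram-Schmidt recurrence
  u_1 = v_1
  u_i = v_i − Σ_{j<i} ((v_i · u_j) / (u_j · u_j)) · u_j.

Step by step this gives:
  u_1 = (0, -1, 3)
  u_2 = (3, 27/10, 9/10)
  u_3 = (15/19, -15/19, -5/19)

Orthogonality check:
  u_2 · u_1 = 0 (should be 0)
  u_3 · u_1 = 0 (should be 0)
  u_3 · u_2 = 0 (should be 0)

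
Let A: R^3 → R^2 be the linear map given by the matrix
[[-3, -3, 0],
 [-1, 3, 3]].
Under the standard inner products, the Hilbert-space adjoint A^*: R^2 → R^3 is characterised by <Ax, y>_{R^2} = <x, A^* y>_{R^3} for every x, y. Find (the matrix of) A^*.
A^* = A^T =
[[-3, -1],
 [-3, 3],
 [0, 3]]

For real matrices with standard dot products, the defining identity <Ax, y> = <x, A^* y> gives (Ax)^T y = x^T (A^*) y, i.e. x^T A^T y = x^T (A^*) y. Since this holds for all x, y, we must have A^* = A^T. Therefore
A^* =
[[-3, -1],
 [-3, 3],
 [0, 3]].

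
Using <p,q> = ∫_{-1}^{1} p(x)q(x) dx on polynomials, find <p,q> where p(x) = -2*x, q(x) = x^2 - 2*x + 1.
<p,q> = 8/3

Expand the product: p(x)·q(x) = -2*x^3 + 4*x^2 - 2*x.
∫_{-1}^{1} of each monomial x^k gives [2/(k+1) if k even, 0 if k odd]. Integrating term-by-term (or equivalently evaluating the antiderivative F(x) = -x^4/2 + 4*x^3/3 - x^2 at the endpoints):
  F(1) − F(−1) = -1/6 − (-17/6) = 8/3.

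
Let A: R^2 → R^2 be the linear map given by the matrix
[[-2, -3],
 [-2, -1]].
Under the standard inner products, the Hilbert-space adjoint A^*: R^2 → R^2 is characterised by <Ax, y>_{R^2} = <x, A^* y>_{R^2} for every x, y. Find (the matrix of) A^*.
A^* = A^T =
[[-2, -2],
 [-3, -1]]

For real matrices with standard dot products, the defining identity <Ax, y> = <x, A^* y> gives (Ax)^T y = x^T (A^*) y, i.e. x^T A^T y = x^T (A^*) y. Since this holds for all x, y, we must have A^* = A^T. Therefore
A^* =
[[-2, -2],
 [-3, -1]].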